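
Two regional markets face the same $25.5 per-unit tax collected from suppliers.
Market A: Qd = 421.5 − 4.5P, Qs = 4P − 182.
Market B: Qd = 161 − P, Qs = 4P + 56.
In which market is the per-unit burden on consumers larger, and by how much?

Market A: pre-tax P* = $71, Q* = 102; post-tax Q = 48; per-unit burden on consumers = $12.
Market B: pre-tax P* = $21, Q* = 140; post-tax Q = 119.6; per-unit burden on consumers = $20.4.
Difference: $12 vs $20.4 → market B is larger by $8.4.

Market B, by $8.4.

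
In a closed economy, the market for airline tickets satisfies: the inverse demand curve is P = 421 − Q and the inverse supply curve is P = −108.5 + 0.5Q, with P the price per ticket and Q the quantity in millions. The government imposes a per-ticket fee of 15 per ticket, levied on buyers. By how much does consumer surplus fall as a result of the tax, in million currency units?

Consumer surplus falls by 3480 million.

Rewrite in direct form: Qd = 421 − P and Qs = 2P + 217.
Before the tax: set 421 − P = 2P + 217 → P* = 68, Q* = 353.
With the tax collected from buyers, demand (in seller-price terms) shifts: Qd = 421 − (P + 15).
New equilibrium: buyers pay 78, sellers receive 63, Q = 343. (Wedge: Pb − Ps = 15.)
ΔCS is the trapezoid between Q = 343 and Q = 353 of height 10: ½ · (353 + 343) · 10 = 3480.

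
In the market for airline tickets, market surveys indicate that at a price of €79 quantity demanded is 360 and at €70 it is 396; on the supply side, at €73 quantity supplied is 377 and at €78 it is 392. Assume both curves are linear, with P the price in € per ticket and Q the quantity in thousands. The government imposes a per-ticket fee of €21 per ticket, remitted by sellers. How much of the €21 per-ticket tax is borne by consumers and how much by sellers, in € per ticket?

Demand slope: (396 − 360)/(70 − 79) = -4, so Qd = 676 − 4P.
Supply slope: (392 − 377)/(78 − 73) = 3, so Qs = 3P + 158.
Before the tax: set 676 − 4P = 3P + 158 → P* = €74, Q* = 380.
With the tax collected from sellers, supply shifts: Qs = 3(P − 21) + 158.
Solving gives Q = 344 with consumers paying €83 and sellers receiving €62 (the €21 wedge).
Burden on consumers: €9; on sellers: €12. (They sum to €21.)

Consumers bear €9 per ticket; sellers bear €12 per ticket.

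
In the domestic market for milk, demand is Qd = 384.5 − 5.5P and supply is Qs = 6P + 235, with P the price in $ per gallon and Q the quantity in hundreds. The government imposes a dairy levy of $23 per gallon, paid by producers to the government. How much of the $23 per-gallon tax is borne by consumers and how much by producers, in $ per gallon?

Before the tax: set 384.5 − 5.5P = 6P + 235 → P* = $13, Q* = 313.
With the tax collected from producers, supply shifts: Qs = 6(P − 23) + 235.
Solving gives Q = 247 with consumers paying $25 and producers receiving $2 (the $23 wedge).
Burden on consumers: $12; on producers: $11. (They sum to $23.)

Consumers bear $12 per gallon; producers bear $11 per gallon.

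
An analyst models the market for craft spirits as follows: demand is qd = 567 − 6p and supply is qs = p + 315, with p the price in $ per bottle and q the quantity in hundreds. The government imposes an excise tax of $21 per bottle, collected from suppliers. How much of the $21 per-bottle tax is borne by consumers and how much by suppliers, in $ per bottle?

Consumers bear $3 per bottle; suppliers bear $18 per bottle.

Before the tax: set 567 − 6p = p + 315 → p* = $36, q* = 351.
With the tax collected from suppliers, supply shifts: qs = (p − 21) + 315.
New equilibrium: consumers pay $39, suppliers receive $18, q = 333. (Wedge: pb − ps = 21.)
Burden on consumers: $3; on suppliers: $18. (They sum to $21.)
The less price-elastic side of the market bears the larger share of a per-unit tax.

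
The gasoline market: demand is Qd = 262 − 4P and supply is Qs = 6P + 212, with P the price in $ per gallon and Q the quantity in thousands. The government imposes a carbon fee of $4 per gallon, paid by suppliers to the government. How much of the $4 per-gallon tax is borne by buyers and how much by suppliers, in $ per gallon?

Buyers bear $2.4 per gallon; suppliers bear $1.6 per gallon.

Without the tax, 262 − 4P = 6P + 212 gives 10P = 50, so P* = $5 and Q* = 242.
With the tax collected from suppliers, supply shifts: Qs = 6(P − 4) + 212.
New equilibrium: buyers pay $7.4, suppliers receive $3.4, Q = 232.4. (Wedge: Pb − Ps = 4.)
Burden on buyers: $2.4; on suppliers: $1.6. (They sum to $4.)
The less price-elastic side of the market bears the larger share of a per-unit tax.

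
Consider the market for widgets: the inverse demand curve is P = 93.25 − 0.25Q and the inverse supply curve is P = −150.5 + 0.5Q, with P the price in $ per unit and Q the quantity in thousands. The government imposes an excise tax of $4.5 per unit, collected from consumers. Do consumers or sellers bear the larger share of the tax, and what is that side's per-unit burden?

Sellers bear the larger share: $3 per unit.

Inverting to Q(P) form: Qd = 373 − 4P; Qs = 2P + 301.
Without the tax, 373 − 4P = 2P + 301 gives 6P = 72, so P* = $12 and Q* = 325.
With the tax collected from consumers, demand (in seller-price terms) shifts: Qd = 373 − 4(P + 4.5).
Solving gives Q = 319 with consumers paying $13.5 and sellers receiving $9 (the $4.5 wedge).
Per-unit burden: consumers $1.5, sellers $3.
Sellers take the larger share because supply is less price-elastic here (demand slope 4 vs supply slope 2).
The less price-elastic side of the market bears the larger share of a per-unit tax.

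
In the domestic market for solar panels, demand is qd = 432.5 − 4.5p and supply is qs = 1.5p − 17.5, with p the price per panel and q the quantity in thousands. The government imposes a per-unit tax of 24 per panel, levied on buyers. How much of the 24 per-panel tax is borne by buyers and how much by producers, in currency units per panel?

Before the tax: set 432.5 − 4.5p = 1.5p − 17.5 → p* = 75, q* = 95.
With the tax collected from buyers, demand (in seller-price terms) shifts: qd = 432.5 − 4.5(p + 24).
Solving gives q = 68 with buyers paying 81 and producers receiving 57 (the 24 wedge).
Burden on buyers: 6; on producers: 18. (They sum to 24.)
The less price-elastic side of the market bears the larger share of a per-unit tax.

Buyers bear 6 per panel; producers bear 18 per panel.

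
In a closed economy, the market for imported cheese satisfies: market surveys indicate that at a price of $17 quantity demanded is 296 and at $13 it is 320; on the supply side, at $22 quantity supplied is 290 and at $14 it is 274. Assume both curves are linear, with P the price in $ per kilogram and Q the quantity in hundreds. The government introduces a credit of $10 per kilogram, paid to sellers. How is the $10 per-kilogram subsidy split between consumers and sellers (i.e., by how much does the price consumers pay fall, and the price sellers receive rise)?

Demand slope: (320 − 296)/(13 − 17) = -6, so Qd = 398 − 6P.
Supply slope: (274 − 290)/(14 − 22) = 2, so Qs = 2P + 246.
Without the subsidy, 398 − 6P = 2P + 246 gives 8P = 152, so P* = $19 and Q* = 284.
With a per-unit subsidy paid to sellers, each receives P + 10 per unit sold, so supply becomes Qs = 2(P + 10) + 246.
New equilibrium: consumers pay $16.5, sellers receive $26.5, Q = 299. (Wedge: Pb − Ps = −10.)
Gain to consumers: $2.5; to sellers: $7.5. (They sum to $10.)

Consumers gain $2.5 per kilogram; sellers gain $7.5 per kilogram.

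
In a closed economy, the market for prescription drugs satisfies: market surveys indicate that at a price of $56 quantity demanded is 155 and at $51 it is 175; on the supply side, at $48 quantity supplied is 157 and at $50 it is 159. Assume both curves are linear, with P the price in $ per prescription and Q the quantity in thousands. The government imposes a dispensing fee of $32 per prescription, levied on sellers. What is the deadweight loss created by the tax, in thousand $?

Demand slope: (175 − 155)/(51 − 56) = -4, so Qd = 379 − 4P.
Supply slope: (159 − 157)/(50 − 48) = 1, so Qs = P + 109.
Before the tax: set 379 − 4P = P + 109 → P* = $54, Q* = 163.
With the tax collected from sellers, supply shifts: Qs = (P − 32) + 109.
Solving gives Q = 137.4 with buyers paying $60.4 and sellers receiving $28.4 (the $32 wedge).
Quantity falls by |ΔQ| = |163 − 137.4| = 25.6.
DWL = ½ · t · |ΔQ| = ½ · 32 · 25.6 = $409.6.

Deadweight loss = $409.6 thousand.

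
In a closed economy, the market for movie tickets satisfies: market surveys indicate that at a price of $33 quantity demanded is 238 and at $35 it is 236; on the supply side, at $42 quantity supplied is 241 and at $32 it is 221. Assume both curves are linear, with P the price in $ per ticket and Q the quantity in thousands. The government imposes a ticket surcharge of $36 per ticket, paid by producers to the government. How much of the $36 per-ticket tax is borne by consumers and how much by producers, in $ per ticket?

Demand slope: (236 − 238)/(35 − 33) = -1, so Qd = 271 − P.
Supply slope: (221 − 241)/(32 − 42) = 2, so Qs = 2P + 157.
Before the tax: set 271 − P = 2P + 157 → P* = $38, Q* = 233.
With the tax collected from producers, supply shifts: Qs = 2(P − 36) + 157.
Solving gives Q = 209 with consumers paying $62 and producers receiving $26 (the $36 wedge).
Burden on consumers: $24; on producers: $12. (They sum to $36.)
The less price-elastic side of the market bears the larger share of a per-unit tax.

Consumers bear $24 per ticket; producers bear $12 per ticket.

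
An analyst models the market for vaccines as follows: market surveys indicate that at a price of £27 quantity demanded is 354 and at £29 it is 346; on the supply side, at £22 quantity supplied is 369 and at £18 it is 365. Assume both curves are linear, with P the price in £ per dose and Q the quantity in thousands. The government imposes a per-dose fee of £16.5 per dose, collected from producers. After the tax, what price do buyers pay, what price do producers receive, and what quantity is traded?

Demand slope: (346 − 354)/(29 − 27) = -4, so Qd = 462 − 4P.
Supply slope: (365 − 369)/(18 − 22) = 1, so Qs = P + 347.
Before the tax: set 462 − 4P = P + 347 → P* = £23, Q* = 370.
With the tax collected from producers, supply shifts: Qs = (P − 16.5) + 347.
Solving gives Q = 356.8 with buyers paying £26.3 and producers receiving £9.8 (the £16.5 wedge).
The less price-elastic side of the market bears the larger share of a per-unit tax.

Buyers pay £26.3; producers receive £9.8; quantity = 356.8.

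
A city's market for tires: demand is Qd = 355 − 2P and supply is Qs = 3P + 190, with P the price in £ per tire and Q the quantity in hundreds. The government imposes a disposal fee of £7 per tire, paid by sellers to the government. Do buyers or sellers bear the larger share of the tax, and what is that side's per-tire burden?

Before the tax: set 355 − 2P = 3P + 190 → P* = £33, Q* = 289.
With the tax collected from sellers, supply shifts: Qs = 3(P − 7) + 190.
New equilibrium: buyers pay £37.2, sellers receive £30.2, Q = 280.6. (Wedge: Pb − Ps = 7.)
Per-tire burden: buyers £4.2, sellers £2.8.
Buyers take the larger share because demand is less price-elastic here (demand slope 2 vs supply slope 3).
The less price-elastic side of the market bears the larger share of a per-unit tax.

Buyers bear the larger share: £4.2 per tire.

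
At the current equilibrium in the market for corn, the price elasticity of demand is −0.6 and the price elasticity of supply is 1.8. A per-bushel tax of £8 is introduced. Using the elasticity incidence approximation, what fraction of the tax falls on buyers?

Buyers' share ≈ 0.75.

Incidence ratio: buyers' share ≈ εs / (εs + |εd|) = 1.8 / (1.8 + 0.6) = 0.75.
Supply is the more elastic side, so buyers bear the larger share.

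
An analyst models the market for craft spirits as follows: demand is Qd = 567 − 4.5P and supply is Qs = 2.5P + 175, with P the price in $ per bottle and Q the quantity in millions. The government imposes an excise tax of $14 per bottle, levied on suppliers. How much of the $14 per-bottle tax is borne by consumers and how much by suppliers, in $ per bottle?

Before the tax: set 567 − 4.5P = 2.5P + 175 → P* = $56, Q* = 315.
With the tax collected from suppliers, supply shifts: Qs = 2.5(P − 14) + 175.
New equilibrium: consumers pay $61, suppliers receive $47, Q = 292.5. (Wedge: Pb − Ps = 14.)
Burden on consumers: $5; on suppliers: $9. (They sum to $14.)
The less price-elastic side of the market bears the larger share of a per-unit tax.

Consumers bear $5 per bottle; suppliers bear $9 per bottle.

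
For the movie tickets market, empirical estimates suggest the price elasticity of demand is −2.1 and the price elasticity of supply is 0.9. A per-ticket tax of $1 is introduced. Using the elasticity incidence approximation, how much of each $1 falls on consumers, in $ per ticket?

Consumers bear ≈ $0.3 per ticket.

Incidence ratio: consumers' share ≈ εs / (εs + |εd|) = 0.9 / (0.9 + 2.1) = 0.3.
So consumers bear ≈ 0.3 × $1 = $0.3; sellers bear $0.7.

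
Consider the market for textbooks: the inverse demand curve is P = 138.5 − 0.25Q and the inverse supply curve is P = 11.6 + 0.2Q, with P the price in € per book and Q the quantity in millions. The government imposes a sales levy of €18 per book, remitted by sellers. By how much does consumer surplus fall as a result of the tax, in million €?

Rewrite in direct form: Qd = 554 − 4P and Qs = 5P − 58.
Without the tax, 554 − 4P = 5P − 58 gives 9P = 612, so P* = €68 and Q* = 282.
With the tax collected from sellers, supply shifts: Qs = 5(P − 18) − 58.
New equilibrium: buyers pay €78, sellers receive €60, Q = 242. (Wedge: Pb − Ps = 18.)
ΔCS is the trapezoid between Q = 242 and Q = 282 of height €10: ½ · (282 + 242) · 10 = €2620.

Consumer surplus falls by €2620 million.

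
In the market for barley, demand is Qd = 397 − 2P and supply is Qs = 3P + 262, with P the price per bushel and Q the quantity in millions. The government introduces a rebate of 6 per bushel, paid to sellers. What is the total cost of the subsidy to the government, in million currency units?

Before the subsidy: set 397 − 2P = 3P + 262 → P* = 27, Q* = 343.
With a per-unit subsidy paid to sellers, each receives P + 6 per unit sold, so supply becomes Qs = 3(P + 6) + 262.
New equilibrium: buyers pay 23.4, sellers receive 29.4, Q = 350.2. (Wedge: Pb − Ps = −6.)
Outlay = t · Q = 6 · 350.2 = 2101.2.

Government outlay = 2101.2 million.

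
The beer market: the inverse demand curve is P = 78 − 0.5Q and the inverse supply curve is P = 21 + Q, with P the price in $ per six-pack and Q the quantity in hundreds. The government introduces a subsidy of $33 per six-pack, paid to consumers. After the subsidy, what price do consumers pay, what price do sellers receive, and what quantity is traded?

Inverting to Q(P) form: Qd = 156 − 2P; Qs = P − 21.
Without the subsidy, 156 − 2P = P − 21 gives 3P = 177, so P* = $59 and Q* = 38.
With a per-unit subsidy paid to consumers, each effectively pays P − 33, so demand becomes Qd = 156 − 2(P − 33).
Solving gives Q = 60 with consumers paying $48 and sellers receiving $81 (the $33 wedge).

Consumers pay $48; sellers receive $81; quantity = 60.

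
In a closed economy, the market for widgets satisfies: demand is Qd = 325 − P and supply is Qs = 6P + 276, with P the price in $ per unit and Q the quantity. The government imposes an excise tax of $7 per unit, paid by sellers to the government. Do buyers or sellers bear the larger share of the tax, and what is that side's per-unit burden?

Without the tax, 325 − P = 6P + 276 gives 7P = 49, so P* = $7 and Q* = 318.
With the tax collected from sellers, supply shifts: Qs = 6(P − 7) + 276.
New equilibrium: buyers pay $13, sellers receive $6, Q = 312. (Wedge: Pb − Ps = 7.)
Per-unit burden: buyers $6, sellers $1.
Buyers take the larger share because demand is less price-elastic here (demand slope 1 vs supply slope 6).

Buyers bear the larger share: $6 per unit.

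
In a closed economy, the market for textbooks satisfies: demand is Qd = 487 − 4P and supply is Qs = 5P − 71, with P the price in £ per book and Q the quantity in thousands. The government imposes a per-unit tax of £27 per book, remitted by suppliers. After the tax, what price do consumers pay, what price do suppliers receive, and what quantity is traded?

Consumers pay £77; suppliers receive £50; quantity = 179.

Before the tax: set 487 − 4P = 5P − 71 → P* = £62, Q* = 239.
With the tax collected from suppliers, supply shifts: Qs = 5(P − 27) − 71.
Solving gives Q = 179 with consumers paying £77 and suppliers receiving £50 (the £27 wedge).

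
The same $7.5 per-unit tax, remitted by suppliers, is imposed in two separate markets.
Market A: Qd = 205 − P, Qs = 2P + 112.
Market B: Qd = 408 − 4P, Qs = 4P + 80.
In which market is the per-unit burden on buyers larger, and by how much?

Market A: pre-tax P* = $31, Q* = 174; post-tax Q = 169; per-unit burden on buyers = $5.
Market B: pre-tax P* = $41, Q* = 244; post-tax Q = 229; per-unit burden on buyers = $3.75.
Difference: $5 vs $3.75 → market A is larger by $1.25.

Market A, by $1.25.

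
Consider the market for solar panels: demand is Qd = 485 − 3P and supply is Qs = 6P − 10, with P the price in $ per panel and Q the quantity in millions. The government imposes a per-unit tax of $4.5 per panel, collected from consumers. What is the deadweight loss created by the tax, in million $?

Without the tax, 485 − 3P = 6P − 10 gives 9P = 495, so P* = $55 and Q* = 320.
With the tax collected from consumers, demand (in seller-price terms) shifts: Qd = 485 − 3(P + 4.5).
Solving gives Q = 311 with consumers paying $58 and producers receiving $53.5 (the $4.5 wedge).
Quantity falls by |ΔQ| = |320 − 311| = 9.
DWL = ½ · t · |ΔQ| = ½ · 4.5 · 9 = $20.25.

Deadweight loss = $20.25 million.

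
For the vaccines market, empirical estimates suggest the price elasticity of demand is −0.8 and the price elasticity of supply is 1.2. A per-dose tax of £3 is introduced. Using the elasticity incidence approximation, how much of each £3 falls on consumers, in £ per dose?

Consumers bear ≈ £1.8 per dose.

Incidence ratio: consumers' share ≈ εs / (εs + |εd|) = 1.2 / (1.2 + 0.8) = 0.6.
So consumers bear ≈ 0.6 × £3 = £1.8; suppliers bear £1.2.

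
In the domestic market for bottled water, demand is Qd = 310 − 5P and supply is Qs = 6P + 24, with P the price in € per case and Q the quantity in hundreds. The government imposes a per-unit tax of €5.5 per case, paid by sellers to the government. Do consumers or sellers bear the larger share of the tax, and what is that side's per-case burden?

Consumers bear the larger share: €3 per case.

Without the tax, 310 − 5P = 6P + 24 gives 11P = 286, so P* = €26 and Q* = 180.
With the tax collected from sellers, supply shifts: Qs = 6(P − 5.5) + 24.
New equilibrium: consumers pay €29, sellers receive €23.5, Q = 165. (Wedge: Pb − Ps = 5.5.)
Per-case burden: consumers €3, sellers €2.5.
Consumers take the larger share because demand is less price-elastic here (demand slope 5 vs supply slope 6).
The less price-elastic side of the market bears the larger share of a per-unit tax.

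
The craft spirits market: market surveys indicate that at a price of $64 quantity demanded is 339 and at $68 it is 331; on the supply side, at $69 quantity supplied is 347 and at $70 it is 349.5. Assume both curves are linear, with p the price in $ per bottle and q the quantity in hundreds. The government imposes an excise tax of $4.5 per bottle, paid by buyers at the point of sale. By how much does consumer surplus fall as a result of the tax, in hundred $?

Consumer surplus falls by $836.25 hundred.

Demand slope: (331 − 339)/(68 − 64) = -2, so qd = 467 − 2p.
Supply slope: (349.5 − 347)/(70 − 69) = 2.5, so qs = 2.5p + 174.5.
Before the tax: set 467 − 2p = 2.5p + 174.5 → p* = $65, q* = 337.
With the tax collected from buyers, demand (in seller-price terms) shifts: qd = 467 − 2(p + 4.5).
New equilibrium: buyers pay $67.5, producers receive $63, q = 332. (Wedge: pb − ps = 4.5.)
ΔCS is the trapezoid between Q = 332 and Q = 337 of height $2.5: ½ · (337 + 332) · 2.5 = $836.25.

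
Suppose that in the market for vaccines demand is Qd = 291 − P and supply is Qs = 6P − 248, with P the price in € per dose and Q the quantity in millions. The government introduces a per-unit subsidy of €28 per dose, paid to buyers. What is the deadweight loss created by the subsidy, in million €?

Deadweight loss = €336 million.

Before the subsidy: set 291 − P = 6P − 248 → P* = €77, Q* = 214.
With a per-unit subsidy paid to buyers, each effectively pays P − 28, so demand becomes Qd = 291 − (P − 28).
New equilibrium: buyers pay €53, suppliers receive €81, Q = 238. (Wedge: Pb − Ps = −28.)
Quantity rises by |ΔQ| = |214 − 238| = 24.
DWL = ½ · t · |ΔQ| = ½ · 28 · 24 = €336.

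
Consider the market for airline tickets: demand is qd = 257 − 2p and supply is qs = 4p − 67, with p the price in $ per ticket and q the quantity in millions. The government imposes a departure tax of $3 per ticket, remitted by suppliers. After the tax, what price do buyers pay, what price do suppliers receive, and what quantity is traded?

Without the tax, 257 − 2p = 4p − 67 gives 6p = 324, so p* = $54 and q* = 149.
With the tax collected from suppliers, supply shifts: qs = 4(p − 3) − 67.
Solving gives q = 145 with buyers paying $56 and suppliers receiving $53 (the $3 wedge).
The less price-elastic side of the market bears the larger share of a per-unit tax.

Buyers pay $56; suppliers receive $53; quantity = 145.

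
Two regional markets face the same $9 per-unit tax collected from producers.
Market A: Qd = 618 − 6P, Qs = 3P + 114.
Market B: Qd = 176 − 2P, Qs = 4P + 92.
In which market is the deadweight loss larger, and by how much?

Market A: pre-tax P* = $56, Q* = 282; post-tax Q = 264; deadweight loss = $81.
Market B: pre-tax P* = $14, Q* = 148; post-tax Q = 136; deadweight loss = $54.
Difference: $81 vs $54 → market A is larger by $27.

Market A, by $27.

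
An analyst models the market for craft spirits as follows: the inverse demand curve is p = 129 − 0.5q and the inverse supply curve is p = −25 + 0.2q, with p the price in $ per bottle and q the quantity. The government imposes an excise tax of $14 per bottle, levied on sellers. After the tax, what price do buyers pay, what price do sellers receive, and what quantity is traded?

Rewrite in direct form: qd = 258 − 2p and qs = 5p + 125.
Before the tax: set 258 − 2p = 5p + 125 → p* = $19, q* = 220.
With the tax collected from sellers, supply shifts: qs = 5(p − 14) + 125.
Solving gives q = 200 with buyers paying $29 and sellers receiving $15 (the $14 wedge).

Buyers pay $29; sellers receive $15; quantity = 200.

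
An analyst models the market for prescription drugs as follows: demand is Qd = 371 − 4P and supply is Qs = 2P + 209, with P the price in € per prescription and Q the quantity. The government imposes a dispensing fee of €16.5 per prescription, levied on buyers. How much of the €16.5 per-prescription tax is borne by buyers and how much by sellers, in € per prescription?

Before the tax: set 371 − 4P = 2P + 209 → P* = €27, Q* = 263.
With the tax collected from buyers, demand (in seller-price terms) shifts: Qd = 371 − 4(P + 16.5).
New equilibrium: buyers pay €32.5, sellers receive €16, Q = 241. (Wedge: Pb − Ps = 16.5.)
Burden on buyers: €5.5; on sellers: €11. (They sum to €16.5.)

Buyers bear €5.5 per prescription; sellers bear €11 per prescription.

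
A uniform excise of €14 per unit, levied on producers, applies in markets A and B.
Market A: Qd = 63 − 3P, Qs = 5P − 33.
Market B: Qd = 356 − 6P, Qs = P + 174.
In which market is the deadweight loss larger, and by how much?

Market A: pre-tax P* = €12, Q* = 27; post-tax Q = 0.75; deadweight loss = €183.75.
Market B: pre-tax P* = €26, Q* = 200; post-tax Q = 188; deadweight loss = €84.
Difference: €183.75 vs €84 → market A is larger by €99.75.

Market A, by €99.75.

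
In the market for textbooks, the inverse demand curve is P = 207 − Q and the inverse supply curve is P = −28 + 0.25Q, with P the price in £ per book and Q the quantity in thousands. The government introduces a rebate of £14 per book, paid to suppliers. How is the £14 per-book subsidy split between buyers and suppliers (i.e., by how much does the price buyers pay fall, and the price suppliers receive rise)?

Buyers gain £11.2 per book; suppliers gain £2.8 per book.

Inverting to Q(P) form: Qd = 207 − P; Qs = 4P + 112.
Without the subsidy, 207 − P = 4P + 112 gives 5P = 95, so P* = £19 and Q* = 188.
With a per-unit subsidy paid to suppliers, each receives P + 14 per unit sold, so supply becomes Qs = 4(P + 14) + 112.
Solving gives Q = 199.2 with buyers paying £7.8 and suppliers receiving £21.8 (the £14 wedge).
Gain to buyers: £11.2; to suppliers: £2.8. (They sum to £14.)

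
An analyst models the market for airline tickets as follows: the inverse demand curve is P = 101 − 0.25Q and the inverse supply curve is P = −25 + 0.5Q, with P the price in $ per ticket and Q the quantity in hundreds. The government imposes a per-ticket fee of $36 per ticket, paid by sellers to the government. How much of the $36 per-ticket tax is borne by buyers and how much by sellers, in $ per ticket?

Buyers bear $12 per ticket; sellers bear $24 per ticket.

Inverting to Q(P) form: Qd = 404 − 4P; Qs = 2P + 50.
Without the tax, 404 − 4P = 2P + 50 gives 6P = 354, so P* = $59 and Q* = 168.
With the tax collected from sellers, supply shifts: Qs = 2(P − 36) + 50.
New equilibrium: buyers pay $71, sellers receive $35, Q = 120. (Wedge: Pb − Ps = 36.)
Burden on buyers: $12; on sellers: $24. (They sum to $36.)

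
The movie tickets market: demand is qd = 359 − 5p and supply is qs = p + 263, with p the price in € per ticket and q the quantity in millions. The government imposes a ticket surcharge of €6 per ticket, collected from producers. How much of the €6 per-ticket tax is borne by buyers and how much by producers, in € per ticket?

Buyers bear €1 per ticket; producers bear €5 per ticket.

Without the tax, 359 − 5p = p + 263 gives 6p = 96, so p* = €16 and q* = 279.
With the tax collected from producers, supply shifts: qs = (p − 6) + 263.
New equilibrium: buyers pay €17, producers receive €11, q = 274. (Wedge: pb − ps = 6.)
Burden on buyers: €1; on producers: €5. (They sum to €6.)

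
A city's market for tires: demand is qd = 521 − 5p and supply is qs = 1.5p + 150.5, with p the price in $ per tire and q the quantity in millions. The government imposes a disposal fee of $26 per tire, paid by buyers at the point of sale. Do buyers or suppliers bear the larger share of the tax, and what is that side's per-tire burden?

Without the tax, 521 − 5p = 1.5p + 150.5 gives 6.5p = 370.5, so p* = $57 and q* = 236.
With the tax collected from buyers, demand (in seller-price terms) shifts: qd = 521 − 5(p + 26).
New equilibrium: buyers pay $63, suppliers receive $37, q = 206. (Wedge: pb − ps = 26.)
Per-tire burden: buyers $6, suppliers $20.
Suppliers take the larger share because supply is less price-elastic here (demand slope 5 vs supply slope 1.5).

Suppliers bear the larger share: $20 per tire.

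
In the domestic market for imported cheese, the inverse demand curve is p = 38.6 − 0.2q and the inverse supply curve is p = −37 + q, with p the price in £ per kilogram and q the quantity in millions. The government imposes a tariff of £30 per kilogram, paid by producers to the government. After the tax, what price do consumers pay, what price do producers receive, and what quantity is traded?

Consumers pay £31; producers receive £1; quantity = 38.

Inverting to q(p) form: qd = 193 − 5p; qs = p + 37.
Before the tax: set 193 − 5p = p + 37 → p* = £26, q* = 63.
With the tax collected from producers, supply shifts: qs = (p − 30) + 37.
New equilibrium: consumers pay £31, producers receive £1, q = 38. (Wedge: pb − ps = 30.)
The less price-elastic side of the market bears the larger share of a per-unit tax.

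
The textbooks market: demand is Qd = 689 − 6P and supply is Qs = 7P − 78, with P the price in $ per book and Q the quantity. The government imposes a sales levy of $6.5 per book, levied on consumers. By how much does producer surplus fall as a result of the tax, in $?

Producer surplus falls by $973.5.

Without the tax, 689 − 6P = 7P − 78 gives 13P = 767, so P* = $59 and Q* = 335.
With the tax collected from consumers, demand (in seller-price terms) shifts: Qd = 689 − 6(P + 6.5).
Solving gives Q = 314 with consumers paying $62.5 and sellers receiving $56 (the $6.5 wedge).
ΔPS is the trapezoid between Q = 314 and Q = 335 of height $3: ½ · (335 + 314) · 3 = $973.5.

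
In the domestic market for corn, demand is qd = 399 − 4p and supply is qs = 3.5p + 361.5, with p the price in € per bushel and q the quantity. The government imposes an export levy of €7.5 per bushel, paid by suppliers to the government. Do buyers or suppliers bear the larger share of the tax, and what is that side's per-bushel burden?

Suppliers bear the larger share: €4 per bushel.

Without the tax, 399 − 4p = 3.5p + 361.5 gives 7.5p = 37.5, so p* = €5 and q* = 379.
With the tax collected from suppliers, supply shifts: qs = 3.5(p − 7.5) + 361.5.
Solving gives q = 365 with buyers paying €8.5 and suppliers receiving €1 (the €7.5 wedge).
Per-bushel burden: buyers €3.5, suppliers €4.
Suppliers take the larger share because supply is less price-elastic here (demand slope 4 vs supply slope 3.5).
The less price-elastic side of the market bears the larger share of a per-unit tax.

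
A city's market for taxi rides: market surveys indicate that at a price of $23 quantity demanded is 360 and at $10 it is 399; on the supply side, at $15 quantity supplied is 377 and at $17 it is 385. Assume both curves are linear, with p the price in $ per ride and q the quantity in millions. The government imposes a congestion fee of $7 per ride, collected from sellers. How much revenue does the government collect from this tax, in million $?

Tax revenue = $2583 million.

Demand slope: (399 − 360)/(10 − 23) = -3, so qd = 429 − 3p.
Supply slope: (385 − 377)/(17 − 15) = 4, so qs = 4p + 317.
Before the tax: set 429 − 3p = 4p + 317 → p* = $16, q* = 381.
With the tax collected from sellers, supply shifts: qs = 4(p − 7) + 317.
New equilibrium: buyers pay $20, sellers receive $13, q = 369. (Wedge: pb − ps = 7.)
Revenue = t · Q = 7 · 369 = $2583.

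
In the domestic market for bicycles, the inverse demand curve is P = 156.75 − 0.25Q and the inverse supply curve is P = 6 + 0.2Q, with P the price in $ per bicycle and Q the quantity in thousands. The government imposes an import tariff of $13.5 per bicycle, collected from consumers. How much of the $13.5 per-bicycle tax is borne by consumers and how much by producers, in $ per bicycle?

Inverting to Q(P) form: Qd = 627 − 4P; Qs = 5P − 30.
Without the tax, 627 − 4P = 5P − 30 gives 9P = 657, so P* = $73 and Q* = 335.
With the tax collected from consumers, demand (in seller-price terms) shifts: Qd = 627 − 4(P + 13.5).
Solving gives Q = 305 with consumers paying $80.5 and producers receiving $67 (the $13.5 wedge).
Burden on consumers: $7.5; on producers: $6. (They sum to $13.5.)
The less price-elastic side of the market bears the larger share of a per-unit tax.

Consumers bear $7.5 per bicycle; producers bear $6 per bicycle.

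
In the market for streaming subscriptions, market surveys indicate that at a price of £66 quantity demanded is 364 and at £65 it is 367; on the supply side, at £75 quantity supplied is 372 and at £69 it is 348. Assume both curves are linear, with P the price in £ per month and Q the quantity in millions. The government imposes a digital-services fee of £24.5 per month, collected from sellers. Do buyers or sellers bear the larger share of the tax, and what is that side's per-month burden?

Demand slope: (367 − 364)/(65 − 66) = -3, so Qd = 562 − 3P.
Supply slope: (348 − 372)/(69 − 75) = 4, so Qs = 4P + 72.
Before the tax: set 562 − 3P = 4P + 72 → P* = £70, Q* = 352.
With the tax collected from sellers, supply shifts: Qs = 4(P − 24.5) + 72.
New equilibrium: buyers pay £84, sellers receive £59.5, Q = 310. (Wedge: Pb − Ps = 24.5.)
Per-month burden: buyers £14, sellers £10.5.
Buyers take the larger share because demand is less price-elastic here (demand slope 3 vs supply slope 4).

Buyers bear the larger share: £14 per month.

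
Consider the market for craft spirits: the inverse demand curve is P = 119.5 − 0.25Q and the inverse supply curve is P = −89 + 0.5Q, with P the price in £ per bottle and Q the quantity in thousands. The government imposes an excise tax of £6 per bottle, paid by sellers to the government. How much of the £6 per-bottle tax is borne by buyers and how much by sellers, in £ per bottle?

Buyers bear £2 per bottle; sellers bear £4 per bottle.

Rewrite in direct form: Qd = 478 − 4P and Qs = 2P + 178.
Without the tax, 478 − 4P = 2P + 178 gives 6P = 300, so P* = £50 and Q* = 278.
With the tax collected from sellers, supply shifts: Qs = 2(P − 6) + 178.
New equilibrium: buyers pay £52, sellers receive £46, Q = 270. (Wedge: Pb − Ps = 6.)
Burden on buyers: £2; on sellers: £4. (They sum to £6.)
The less price-elastic side of the market bears the larger share of a per-unit tax.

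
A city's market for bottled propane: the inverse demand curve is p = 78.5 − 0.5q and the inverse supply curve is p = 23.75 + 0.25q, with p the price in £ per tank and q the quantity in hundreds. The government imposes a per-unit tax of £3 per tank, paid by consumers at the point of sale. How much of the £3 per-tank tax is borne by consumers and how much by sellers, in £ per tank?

Inverting to q(p) form: qd = 157 − 2p; qs = 4p − 95.
Before the tax: set 157 − 2p = 4p − 95 → p* = £42, q* = 73.
With the tax collected from consumers, demand (in seller-price terms) shifts: qd = 157 − 2(p + 3).
Solving gives q = 69 with consumers paying £44 and sellers receiving £41 (the £3 wedge).
Burden on consumers: £2; on sellers: £1. (They sum to £3.)

Consumers bear £2 per tank; sellers bear £1 per tank.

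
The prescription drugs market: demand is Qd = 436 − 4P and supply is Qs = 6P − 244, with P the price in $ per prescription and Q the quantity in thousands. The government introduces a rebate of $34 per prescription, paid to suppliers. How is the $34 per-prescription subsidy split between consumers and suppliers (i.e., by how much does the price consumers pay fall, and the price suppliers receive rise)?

Without the subsidy, 436 − 4P = 6P − 244 gives 10P = 680, so P* = $68 and Q* = 164.
With a per-unit subsidy paid to suppliers, each receives P + 34 per unit sold, so supply becomes Qs = 6(P + 34) − 244.
Solving gives Q = 245.6 with consumers paying $47.6 and suppliers receiving $81.6 (the $34 wedge).
Gain to consumers: $20.4; to suppliers: $13.6. (They sum to $34.)

Consumers gain $20.4 per prescription; suppliers gain $13.6 per prescription.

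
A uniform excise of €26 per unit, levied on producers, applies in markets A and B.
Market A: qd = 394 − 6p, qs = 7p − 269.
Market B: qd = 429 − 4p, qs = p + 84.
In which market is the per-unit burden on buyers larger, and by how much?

Market A, by €8.8.

Market A: pre-tax p* = €51, q* = 88; post-tax q = 4; per-unit burden on buyers = €14.
Market B: pre-tax p* = €69, q* = 153; post-tax q = 132.2; per-unit burden on buyers = €5.2.
Difference: €14 vs €5.2 → market A is larger by €8.8.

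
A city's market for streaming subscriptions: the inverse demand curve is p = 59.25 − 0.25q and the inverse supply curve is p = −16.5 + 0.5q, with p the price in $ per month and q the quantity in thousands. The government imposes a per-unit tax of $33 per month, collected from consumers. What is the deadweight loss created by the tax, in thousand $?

Rewrite in direct form: qd = 237 − 4p and qs = 2p + 33.
Without the tax, 237 − 4p = 2p + 33 gives 6p = 204, so p* = $34 and q* = 101.
With the tax collected from consumers, demand (in seller-price terms) shifts: qd = 237 − 4(p + 33).
New equilibrium: consumers pay $45, sellers receive $12, q = 57. (Wedge: pb − ps = 33.)
Quantity falls by |ΔQ| = |101 − 57| = 44.
DWL = ½ · t · |ΔQ| = ½ · 33 · 44 = $726.

Deadweight loss = $726 thousand.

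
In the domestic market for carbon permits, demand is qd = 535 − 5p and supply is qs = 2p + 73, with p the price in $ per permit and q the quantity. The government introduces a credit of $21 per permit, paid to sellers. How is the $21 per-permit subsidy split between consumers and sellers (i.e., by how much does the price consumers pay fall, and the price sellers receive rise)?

Consumers gain $6 per permit; sellers gain $15 per permit.

Before the subsidy: set 535 − 5p = 2p + 73 → p* = $66, q* = 205.
With a per-unit subsidy paid to sellers, each receives p + 21 per unit sold, so supply becomes qs = 2(p + 21) + 73.
New equilibrium: consumers pay $60, sellers receive $81, q = 235. (Wedge: pb − ps = −21.)
Gain to consumers: $6; to sellers: $15. (They sum to $21.)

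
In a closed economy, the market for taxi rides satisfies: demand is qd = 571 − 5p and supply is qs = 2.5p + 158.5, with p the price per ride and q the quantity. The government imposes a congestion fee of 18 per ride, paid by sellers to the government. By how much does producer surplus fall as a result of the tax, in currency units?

Producer surplus falls by 3372.

Before the tax: set 571 − 5p = 2.5p + 158.5 → p* = 55, q* = 296.
With the tax collected from sellers, supply shifts: qs = 2.5(p − 18) + 158.5.
Solving gives q = 266 with buyers paying 61 and sellers receiving 43 (the 18 wedge).
ΔPS is the trapezoid between Q = 266 and Q = 296 of height 12: ½ · (296 + 266) · 12 = 3372.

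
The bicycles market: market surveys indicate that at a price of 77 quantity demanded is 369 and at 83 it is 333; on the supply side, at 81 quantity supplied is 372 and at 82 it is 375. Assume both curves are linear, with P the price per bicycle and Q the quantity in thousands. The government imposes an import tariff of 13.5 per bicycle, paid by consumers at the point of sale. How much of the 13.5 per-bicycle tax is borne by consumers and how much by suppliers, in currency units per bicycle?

Demand slope: (333 − 369)/(83 − 77) = -6, so Qd = 831 − 6P.
Supply slope: (375 − 372)/(82 − 81) = 3, so Qs = 3P + 129.
Without the tax, 831 − 6P = 3P + 129 gives 9P = 702, so P* = 78 and Q* = 363.
With the tax collected from consumers, demand (in seller-price terms) shifts: Qd = 831 − 6(P + 13.5).
New equilibrium: consumers pay 82.5, suppliers receive 69, Q = 336. (Wedge: Pb − Ps = 13.5.)
Burden on consumers: 4.5; on suppliers: 9. (They sum to 13.5.)

Consumers bear 4.5 per bicycle; suppliers bear 9 per bicycle.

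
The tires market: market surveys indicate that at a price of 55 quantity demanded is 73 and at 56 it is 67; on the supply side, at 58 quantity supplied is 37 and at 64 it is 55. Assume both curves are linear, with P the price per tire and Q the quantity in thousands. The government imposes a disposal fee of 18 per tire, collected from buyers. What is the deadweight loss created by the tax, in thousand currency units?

Demand slope: (67 − 73)/(56 − 55) = -6, so Qd = 403 − 6P.
Supply slope: (55 − 37)/(64 − 58) = 3, so Qs = 3P − 137.
Without the tax, 403 − 6P = 3P − 137 gives 9P = 540, so P* = 60 and Q* = 43.
With the tax collected from buyers, demand (in seller-price terms) shifts: Qd = 403 − 6(P + 18).
New equilibrium: buyers pay 66, sellers receive 48, Q = 7. (Wedge: Pb − Ps = 18.)
Quantity falls by |ΔQ| = |43 − 7| = 36.
DWL = ½ · t · |ΔQ| = ½ · 18 · 36 = 324.

Deadweight loss = 324 thousand.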